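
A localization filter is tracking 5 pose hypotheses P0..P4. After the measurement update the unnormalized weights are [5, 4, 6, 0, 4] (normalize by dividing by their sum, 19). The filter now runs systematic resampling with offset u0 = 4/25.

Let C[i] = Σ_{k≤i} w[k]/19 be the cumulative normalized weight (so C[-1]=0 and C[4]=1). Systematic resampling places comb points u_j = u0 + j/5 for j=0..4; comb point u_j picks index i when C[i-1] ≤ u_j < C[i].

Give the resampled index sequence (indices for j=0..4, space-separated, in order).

C = [5/19, 9/19, 15/19, 15/19, 1]
j=0: u_0=4/25 ∈ [0, 5/19) → index 0
j=1: u_1=9/25 ∈ [5/19, 9/19) → index 1
j=2: u_2=14/25 ∈ [9/19, 15/19) → index 2
j=3: u_3=19/25 ∈ [9/19, 15/19) → index 2
j=4: u_4=24/25 ∈ [15/19, 1) → index 4

0 1 2 2 4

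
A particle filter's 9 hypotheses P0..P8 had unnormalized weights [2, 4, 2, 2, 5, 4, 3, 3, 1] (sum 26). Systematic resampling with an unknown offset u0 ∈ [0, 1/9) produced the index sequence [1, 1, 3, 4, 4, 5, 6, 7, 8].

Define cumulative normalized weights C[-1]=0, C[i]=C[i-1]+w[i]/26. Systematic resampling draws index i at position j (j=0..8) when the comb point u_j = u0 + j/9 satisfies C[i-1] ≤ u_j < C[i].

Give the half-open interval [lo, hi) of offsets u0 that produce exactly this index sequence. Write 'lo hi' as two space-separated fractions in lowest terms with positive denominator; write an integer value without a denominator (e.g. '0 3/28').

10/117 1/9

C = [1/13, 3/13, 4/13, 5/13, 15/26, 19/26, 11/13, 25/26, 1]
j=0 picked index 1: u0 ∈ [1/13, 3/13)
j=1 picked index 1: u0 ∈ [-4/117, 14/117)
j=2 picked index 3: u0 ∈ [10/117, 19/117)
j=3 picked index 4: u0 ∈ [2/39, 19/78)
j=4 picked index 4: u0 ∈ [-7/117, 31/234)
j=5 picked index 5: u0 ∈ [5/234, 41/234)
j=6 picked index 6: u0 ∈ [5/78, 7/39)
j=7 picked index 7: u0 ∈ [8/117, 43/234)
j=8 picked index 8: u0 ∈ [17/234, 1/9)
intersection: [10/117, 1/9)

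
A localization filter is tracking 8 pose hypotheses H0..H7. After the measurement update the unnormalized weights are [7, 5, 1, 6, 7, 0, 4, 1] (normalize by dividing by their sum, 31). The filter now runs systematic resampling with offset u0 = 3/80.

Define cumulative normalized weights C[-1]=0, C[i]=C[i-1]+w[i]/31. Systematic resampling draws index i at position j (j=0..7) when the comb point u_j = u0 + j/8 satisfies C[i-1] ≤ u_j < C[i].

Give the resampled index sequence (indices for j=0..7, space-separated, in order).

C = [7/31, 12/31, 13/31, 19/31, 26/31, 26/31, 30/31, 1]
j=0: u_0=3/80 ∈ [0, 7/31) → index 0
j=1: u_1=13/80 ∈ [0, 7/31) → index 0
j=2: u_2=23/80 ∈ [7/31, 12/31) → index 1
j=3: u_3=33/80 ∈ [12/31, 13/31) → index 2
j=4: u_4=43/80 ∈ [13/31, 19/31) → index 3
j=5: u_5=53/80 ∈ [19/31, 26/31) → index 4
j=6: u_6=63/80 ∈ [19/31, 26/31) → index 4
j=7: u_7=73/80 ∈ [26/31, 30/31) → index 6

0 0 1 2 3 4 4 6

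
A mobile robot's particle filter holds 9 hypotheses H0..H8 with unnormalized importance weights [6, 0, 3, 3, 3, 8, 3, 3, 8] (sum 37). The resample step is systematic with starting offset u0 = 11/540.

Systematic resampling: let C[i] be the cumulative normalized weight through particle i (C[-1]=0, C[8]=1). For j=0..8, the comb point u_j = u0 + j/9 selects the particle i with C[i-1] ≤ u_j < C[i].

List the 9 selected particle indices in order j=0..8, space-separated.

0 0 2 4 5 5 6 8 8

C = [6/37, 6/37, 9/37, 12/37, 15/37, 23/37, 26/37, 29/37, 1]
j=0: u_0=11/540 ∈ [0, 6/37) → index 0
j=1: u_1=71/540 ∈ [0, 6/37) → index 0
j=2: u_2=131/540 ∈ [6/37, 9/37) → index 2
j=3: u_3=191/540 ∈ [12/37, 15/37) → index 4
j=4: u_4=251/540 ∈ [15/37, 23/37) → index 5
j=5: u_5=311/540 ∈ [15/37, 23/37) → index 5
j=6: u_6=371/540 ∈ [23/37, 26/37) → index 6
j=7: u_7=431/540 ∈ [29/37, 1) → index 8
j=8: u_8=491/540 ∈ [29/37, 1) → index 8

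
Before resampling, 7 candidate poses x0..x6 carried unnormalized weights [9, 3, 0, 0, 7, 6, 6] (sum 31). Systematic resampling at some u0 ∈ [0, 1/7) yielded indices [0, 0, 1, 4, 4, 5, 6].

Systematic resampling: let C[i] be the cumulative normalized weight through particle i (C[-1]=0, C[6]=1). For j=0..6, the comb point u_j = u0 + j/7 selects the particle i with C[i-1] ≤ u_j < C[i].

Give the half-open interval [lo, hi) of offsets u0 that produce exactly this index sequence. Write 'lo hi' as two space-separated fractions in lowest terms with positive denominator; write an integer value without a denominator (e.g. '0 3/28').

1/217 9/217

C = [9/31, 12/31, 12/31, 12/31, 19/31, 25/31, 1]
j=0 picked index 0: u0 ∈ [0, 9/31)
j=1 picked index 0: u0 ∈ [-1/7, 32/217)
j=2 picked index 1: u0 ∈ [1/217, 22/217)
j=3 picked index 4: u0 ∈ [-9/217, 40/217)
j=4 picked index 4: u0 ∈ [-40/217, 9/217)
j=5 picked index 5: u0 ∈ [-22/217, 20/217)
j=6 picked index 6: u0 ∈ [-11/217, 1/7)
intersection: [1/217, 9/217)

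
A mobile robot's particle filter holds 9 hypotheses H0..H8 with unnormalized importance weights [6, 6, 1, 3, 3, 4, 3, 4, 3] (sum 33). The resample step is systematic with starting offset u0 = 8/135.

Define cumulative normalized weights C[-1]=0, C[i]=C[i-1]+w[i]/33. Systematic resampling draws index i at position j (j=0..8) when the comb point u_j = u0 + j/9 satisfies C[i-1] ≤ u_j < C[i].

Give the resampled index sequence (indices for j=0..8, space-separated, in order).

0 0 1 2 4 5 6 7 8

C = [2/11, 4/11, 13/33, 16/33, 19/33, 23/33, 26/33, 10/11, 1]
j=0: u_0=8/135 ∈ [0, 2/11) → index 0
j=1: u_1=23/135 ∈ [0, 2/11) → index 0
j=2: u_2=38/135 ∈ [2/11, 4/11) → index 1
j=3: u_3=53/135 ∈ [4/11, 13/33) → index 2
j=4: u_4=68/135 ∈ [16/33, 19/33) → index 4
j=5: u_5=83/135 ∈ [19/33, 23/33) → index 5
j=6: u_6=98/135 ∈ [23/33, 26/33) → index 6
j=7: u_7=113/135 ∈ [26/33, 10/11) → index 7
j=8: u_8=128/135 ∈ [10/11, 1) → index 8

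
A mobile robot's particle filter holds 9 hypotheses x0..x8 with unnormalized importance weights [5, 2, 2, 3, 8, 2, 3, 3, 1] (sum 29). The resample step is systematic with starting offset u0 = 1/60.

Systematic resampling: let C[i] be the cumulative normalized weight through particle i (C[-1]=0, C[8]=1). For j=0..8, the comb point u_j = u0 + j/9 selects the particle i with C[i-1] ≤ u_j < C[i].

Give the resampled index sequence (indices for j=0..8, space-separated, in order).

0 0 1 3 4 4 4 6 7

C = [5/29, 7/29, 9/29, 12/29, 20/29, 22/29, 25/29, 28/29, 1]
j=0: u_0=1/60 ∈ [0, 5/29) → index 0
j=1: u_1=23/180 ∈ [0, 5/29) → index 0
j=2: u_2=43/180 ∈ [5/29, 7/29) → index 1
j=3: u_3=7/20 ∈ [9/29, 12/29) → index 3
j=4: u_4=83/180 ∈ [12/29, 20/29) → index 4
j=5: u_5=103/180 ∈ [12/29, 20/29) → index 4
j=6: u_6=41/60 ∈ [12/29, 20/29) → index 4
j=7: u_7=143/180 ∈ [22/29, 25/29) → index 6
j=8: u_8=163/180 ∈ [25/29, 28/29) → index 7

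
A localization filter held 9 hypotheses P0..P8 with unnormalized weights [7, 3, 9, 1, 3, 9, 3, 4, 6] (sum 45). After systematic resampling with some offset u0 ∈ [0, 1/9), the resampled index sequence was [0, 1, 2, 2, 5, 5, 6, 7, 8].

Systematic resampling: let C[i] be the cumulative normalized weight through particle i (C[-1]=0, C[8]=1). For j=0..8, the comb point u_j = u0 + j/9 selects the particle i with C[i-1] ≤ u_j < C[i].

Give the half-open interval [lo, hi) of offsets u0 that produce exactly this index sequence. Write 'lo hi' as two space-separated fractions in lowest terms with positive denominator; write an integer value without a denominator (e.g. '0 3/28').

1/15 4/45

C = [7/45, 2/9, 19/45, 4/9, 23/45, 32/45, 7/9, 13/15, 1]
j=0 picked index 0: u0 ∈ [0, 7/45)
j=1 picked index 1: u0 ∈ [2/45, 1/9)
j=2 picked index 2: u0 ∈ [0, 1/5)
j=3 picked index 2: u0 ∈ [-1/9, 4/45)
j=4 picked index 5: u0 ∈ [1/15, 4/15)
j=5 picked index 5: u0 ∈ [-2/45, 7/45)
j=6 picked index 6: u0 ∈ [2/45, 1/9)
j=7 picked index 7: u0 ∈ [0, 4/45)
j=8 picked index 8: u0 ∈ [-1/45, 1/9)
intersection: [1/15, 4/45)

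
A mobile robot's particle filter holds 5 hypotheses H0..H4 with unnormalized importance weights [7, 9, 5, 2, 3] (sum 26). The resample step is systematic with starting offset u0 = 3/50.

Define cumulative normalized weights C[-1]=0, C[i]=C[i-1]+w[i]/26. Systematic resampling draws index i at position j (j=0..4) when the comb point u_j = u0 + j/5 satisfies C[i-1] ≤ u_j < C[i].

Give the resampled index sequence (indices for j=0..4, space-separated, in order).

C = [7/26, 8/13, 21/26, 23/26, 1]
j=0: u_0=3/50 ∈ [0, 7/26) → index 0
j=1: u_1=13/50 ∈ [0, 7/26) → index 0
j=2: u_2=23/50 ∈ [7/26, 8/13) → index 1
j=3: u_3=33/50 ∈ [8/13, 21/26) → index 2
j=4: u_4=43/50 ∈ [21/26, 23/26) → index 3

0 0 1 2 3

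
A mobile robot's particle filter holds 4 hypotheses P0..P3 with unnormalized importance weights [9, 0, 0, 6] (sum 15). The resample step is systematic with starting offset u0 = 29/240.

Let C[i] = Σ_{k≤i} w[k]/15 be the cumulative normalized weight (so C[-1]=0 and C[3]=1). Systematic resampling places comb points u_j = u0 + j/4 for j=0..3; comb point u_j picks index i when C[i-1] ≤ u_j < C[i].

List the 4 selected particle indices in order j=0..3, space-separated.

C = [3/5, 3/5, 3/5, 1]
j=0: u_0=29/240 ∈ [0, 3/5) → index 0
j=1: u_1=89/240 ∈ [0, 3/5) → index 0
j=2: u_2=149/240 ∈ [3/5, 1) → index 3
j=3: u_3=209/240 ∈ [3/5, 1) → index 3

0 0 3 3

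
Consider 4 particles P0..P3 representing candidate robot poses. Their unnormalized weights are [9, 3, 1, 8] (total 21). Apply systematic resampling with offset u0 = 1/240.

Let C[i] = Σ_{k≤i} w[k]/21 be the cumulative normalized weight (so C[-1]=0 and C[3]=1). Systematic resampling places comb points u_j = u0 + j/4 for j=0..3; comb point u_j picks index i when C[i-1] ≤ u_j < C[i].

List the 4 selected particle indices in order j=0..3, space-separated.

0 0 1 3

C = [3/7, 4/7, 13/21, 1]
j=0: u_0=1/240 ∈ [0, 3/7) → index 0
j=1: u_1=61/240 ∈ [0, 3/7) → index 0
j=2: u_2=121/240 ∈ [3/7, 4/7) → index 1
j=3: u_3=181/240 ∈ [13/21, 1) → index 3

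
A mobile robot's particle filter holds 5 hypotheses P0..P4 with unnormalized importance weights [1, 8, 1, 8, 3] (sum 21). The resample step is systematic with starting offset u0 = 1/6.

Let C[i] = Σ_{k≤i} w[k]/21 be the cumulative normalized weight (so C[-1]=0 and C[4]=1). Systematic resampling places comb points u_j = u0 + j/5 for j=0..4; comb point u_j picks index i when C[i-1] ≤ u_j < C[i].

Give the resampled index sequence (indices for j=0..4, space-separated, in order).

1 1 3 3 4

C = [1/21, 3/7, 10/21, 6/7, 1]
j=0: u_0=1/6 ∈ [1/21, 3/7) → index 1
j=1: u_1=11/30 ∈ [1/21, 3/7) → index 1
j=2: u_2=17/30 ∈ [10/21, 6/7) → index 3
j=3: u_3=23/30 ∈ [10/21, 6/7) → index 3
j=4: u_4=29/30 ∈ [6/7, 1) → index 4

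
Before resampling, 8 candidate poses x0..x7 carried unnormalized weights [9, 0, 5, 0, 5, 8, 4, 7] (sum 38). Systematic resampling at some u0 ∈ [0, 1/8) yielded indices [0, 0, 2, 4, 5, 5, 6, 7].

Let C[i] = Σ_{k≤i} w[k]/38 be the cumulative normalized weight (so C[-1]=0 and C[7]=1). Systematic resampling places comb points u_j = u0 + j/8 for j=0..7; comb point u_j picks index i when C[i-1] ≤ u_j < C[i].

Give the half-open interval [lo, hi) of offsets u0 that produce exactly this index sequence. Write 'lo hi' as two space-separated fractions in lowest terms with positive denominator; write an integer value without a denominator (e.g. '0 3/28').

0 5/76

C = [9/38, 9/38, 7/19, 7/19, 1/2, 27/38, 31/38, 1]
j=0 picked index 0: u0 ∈ [0, 9/38)
j=1 picked index 0: u0 ∈ [-1/8, 17/152)
j=2 picked index 2: u0 ∈ [-1/76, 9/76)
j=3 picked index 4: u0 ∈ [-1/152, 1/8)
j=4 picked index 5: u0 ∈ [0, 4/19)
j=5 picked index 5: u0 ∈ [-1/8, 13/152)
j=6 picked index 6: u0 ∈ [-3/76, 5/76)
j=7 picked index 7: u0 ∈ [-9/152, 1/8)
intersection: [0, 5/76)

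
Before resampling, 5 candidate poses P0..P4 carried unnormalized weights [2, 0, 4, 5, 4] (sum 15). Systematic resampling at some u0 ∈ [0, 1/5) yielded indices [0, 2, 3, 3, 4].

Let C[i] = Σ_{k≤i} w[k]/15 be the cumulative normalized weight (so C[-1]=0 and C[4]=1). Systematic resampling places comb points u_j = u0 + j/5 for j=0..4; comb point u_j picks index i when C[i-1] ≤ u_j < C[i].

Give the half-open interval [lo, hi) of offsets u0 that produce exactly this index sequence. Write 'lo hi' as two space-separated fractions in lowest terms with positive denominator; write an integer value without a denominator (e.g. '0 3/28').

C = [2/15, 2/15, 2/5, 11/15, 1]
j=0 picked index 0: u0 ∈ [0, 2/15)
j=1 picked index 2: u0 ∈ [-1/15, 1/5)
j=2 picked index 3: u0 ∈ [0, 1/3)
j=3 picked index 3: u0 ∈ [-1/5, 2/15)
j=4 picked index 4: u0 ∈ [-1/15, 1/5)
intersection: [0, 2/15)

0 2/15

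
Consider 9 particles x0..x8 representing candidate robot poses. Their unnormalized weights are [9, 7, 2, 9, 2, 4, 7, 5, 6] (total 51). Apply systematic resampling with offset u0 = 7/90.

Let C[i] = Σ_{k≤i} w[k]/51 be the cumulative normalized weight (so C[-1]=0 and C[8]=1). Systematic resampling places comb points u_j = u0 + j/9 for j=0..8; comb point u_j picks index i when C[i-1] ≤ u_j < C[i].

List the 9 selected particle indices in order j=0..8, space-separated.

C = [3/17, 16/51, 6/17, 9/17, 29/51, 11/17, 40/51, 15/17, 1]
j=0: u_0=7/90 ∈ [0, 3/17) → index 0
j=1: u_1=17/90 ∈ [3/17, 16/51) → index 1
j=2: u_2=3/10 ∈ [3/17, 16/51) → index 1
j=3: u_3=37/90 ∈ [6/17, 9/17) → index 3
j=4: u_4=47/90 ∈ [6/17, 9/17) → index 3
j=5: u_5=19/30 ∈ [29/51, 11/17) → index 5
j=6: u_6=67/90 ∈ [11/17, 40/51) → index 6
j=7: u_7=77/90 ∈ [40/51, 15/17) → index 7
j=8: u_8=29/30 ∈ [15/17, 1) → index 8

0 1 1 3 3 5 6 7 8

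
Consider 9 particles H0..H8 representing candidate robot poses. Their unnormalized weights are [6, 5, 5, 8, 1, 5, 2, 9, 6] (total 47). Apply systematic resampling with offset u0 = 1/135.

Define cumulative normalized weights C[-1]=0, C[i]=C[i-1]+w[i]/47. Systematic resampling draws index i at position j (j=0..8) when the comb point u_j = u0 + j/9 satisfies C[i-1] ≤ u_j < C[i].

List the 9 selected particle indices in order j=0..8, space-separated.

0 0 1 3 3 5 6 7 8

C = [6/47, 11/47, 16/47, 24/47, 25/47, 30/47, 32/47, 41/47, 1]
j=0: u_0=1/135 ∈ [0, 6/47) → index 0
j=1: u_1=16/135 ∈ [0, 6/47) → index 0
j=2: u_2=31/135 ∈ [6/47, 11/47) → index 1
j=3: u_3=46/135 ∈ [16/47, 24/47) → index 3
j=4: u_4=61/135 ∈ [16/47, 24/47) → index 3
j=5: u_5=76/135 ∈ [25/47, 30/47) → index 5
j=6: u_6=91/135 ∈ [30/47, 32/47) → index 6
j=7: u_7=106/135 ∈ [32/47, 41/47) → index 7
j=8: u_8=121/135 ∈ [41/47, 1) → index 8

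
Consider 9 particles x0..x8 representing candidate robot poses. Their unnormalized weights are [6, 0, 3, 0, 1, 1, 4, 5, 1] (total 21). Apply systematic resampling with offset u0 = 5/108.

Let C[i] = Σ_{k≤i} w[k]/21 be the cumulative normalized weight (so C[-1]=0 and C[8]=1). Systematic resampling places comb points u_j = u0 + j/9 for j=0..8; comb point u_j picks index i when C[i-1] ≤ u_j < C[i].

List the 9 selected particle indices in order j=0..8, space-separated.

0 0 0 2 5 6 6 7 7

C = [2/7, 2/7, 3/7, 3/7, 10/21, 11/21, 5/7, 20/21, 1]
j=0: u_0=5/108 ∈ [0, 2/7) → index 0
j=1: u_1=17/108 ∈ [0, 2/7) → index 0
j=2: u_2=29/108 ∈ [0, 2/7) → index 0
j=3: u_3=41/108 ∈ [2/7, 3/7) → index 2
j=4: u_4=53/108 ∈ [10/21, 11/21) → index 5
j=5: u_5=65/108 ∈ [11/21, 5/7) → index 6
j=6: u_6=77/108 ∈ [11/21, 5/7) → index 6
j=7: u_7=89/108 ∈ [5/7, 20/21) → index 7
j=8: u_8=101/108 ∈ [5/7, 20/21) → index 7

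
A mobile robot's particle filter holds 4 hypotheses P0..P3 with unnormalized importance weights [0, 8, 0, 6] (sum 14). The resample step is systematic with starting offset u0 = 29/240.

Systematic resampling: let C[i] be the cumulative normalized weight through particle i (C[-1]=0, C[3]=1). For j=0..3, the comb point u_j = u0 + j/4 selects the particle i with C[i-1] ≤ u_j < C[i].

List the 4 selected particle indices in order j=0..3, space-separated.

C = [0, 4/7, 4/7, 1]
j=0: u_0=29/240 ∈ [0, 4/7) → index 1
j=1: u_1=89/240 ∈ [0, 4/7) → index 1
j=2: u_2=149/240 ∈ [4/7, 1) → index 3
j=3: u_3=209/240 ∈ [4/7, 1) → index 3

1 1 3 3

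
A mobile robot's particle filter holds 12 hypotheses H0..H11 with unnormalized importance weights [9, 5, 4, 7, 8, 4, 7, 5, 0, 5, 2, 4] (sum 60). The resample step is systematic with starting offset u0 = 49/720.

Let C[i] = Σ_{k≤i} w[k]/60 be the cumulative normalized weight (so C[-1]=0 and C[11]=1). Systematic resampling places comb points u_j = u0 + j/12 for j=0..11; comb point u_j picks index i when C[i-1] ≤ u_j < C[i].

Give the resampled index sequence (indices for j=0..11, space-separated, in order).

0 1 2 3 3 4 5 6 7 9 10 11

C = [3/20, 7/30, 3/10, 5/12, 11/20, 37/60, 11/15, 49/60, 49/60, 9/10, 14/15, 1]
j=0: u_0=49/720 ∈ [0, 3/20) → index 0
j=1: u_1=109/720 ∈ [3/20, 7/30) → index 1
j=2: u_2=169/720 ∈ [7/30, 3/10) → index 2
j=3: u_3=229/720 ∈ [3/10, 5/12) → index 3
j=4: u_4=289/720 ∈ [3/10, 5/12) → index 3
j=5: u_5=349/720 ∈ [5/12, 11/20) → index 4
j=6: u_6=409/720 ∈ [11/20, 37/60) → index 5
j=7: u_7=469/720 ∈ [37/60, 11/15) → index 6
j=8: u_8=529/720 ∈ [11/15, 49/60) → index 7
j=9: u_9=589/720 ∈ [49/60, 9/10) → index 9
j=10: u_10=649/720 ∈ [9/10, 14/15) → index 10
j=11: u_11=709/720 ∈ [14/15, 1) → index 11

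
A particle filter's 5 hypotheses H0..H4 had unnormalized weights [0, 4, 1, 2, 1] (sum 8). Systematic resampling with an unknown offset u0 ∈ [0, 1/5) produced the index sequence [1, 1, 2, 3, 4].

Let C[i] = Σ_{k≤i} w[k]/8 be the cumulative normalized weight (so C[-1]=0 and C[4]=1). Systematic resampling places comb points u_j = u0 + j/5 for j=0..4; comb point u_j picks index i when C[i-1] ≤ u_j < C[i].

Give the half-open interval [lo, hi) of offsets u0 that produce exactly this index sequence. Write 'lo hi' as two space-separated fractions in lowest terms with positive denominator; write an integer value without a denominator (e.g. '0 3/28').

1/10 1/5

C = [0, 1/2, 5/8, 7/8, 1]
j=0 picked index 1: u0 ∈ [0, 1/2)
j=1 picked index 1: u0 ∈ [-1/5, 3/10)
j=2 picked index 2: u0 ∈ [1/10, 9/40)
j=3 picked index 3: u0 ∈ [1/40, 11/40)
j=4 picked index 4: u0 ∈ [3/40, 1/5)
intersection: [1/10, 1/5)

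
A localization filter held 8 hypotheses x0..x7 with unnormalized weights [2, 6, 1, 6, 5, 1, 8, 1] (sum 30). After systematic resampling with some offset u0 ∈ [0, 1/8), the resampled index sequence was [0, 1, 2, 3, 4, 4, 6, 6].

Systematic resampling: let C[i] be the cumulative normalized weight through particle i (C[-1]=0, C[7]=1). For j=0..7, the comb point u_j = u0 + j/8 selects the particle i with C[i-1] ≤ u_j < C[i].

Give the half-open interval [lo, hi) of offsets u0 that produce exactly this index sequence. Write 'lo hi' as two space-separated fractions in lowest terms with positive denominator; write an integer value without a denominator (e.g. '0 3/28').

C = [1/15, 4/15, 3/10, 1/2, 2/3, 7/10, 29/30, 1]
j=0 picked index 0: u0 ∈ [0, 1/15)
j=1 picked index 1: u0 ∈ [-7/120, 17/120)
j=2 picked index 2: u0 ∈ [1/60, 1/20)
j=3 picked index 3: u0 ∈ [-3/40, 1/8)
j=4 picked index 4: u0 ∈ [0, 1/6)
j=5 picked index 4: u0 ∈ [-1/8, 1/24)
j=6 picked index 6: u0 ∈ [-1/20, 13/60)
j=7 picked index 6: u0 ∈ [-7/40, 11/120)
intersection: [1/60, 1/24)

1/60 1/24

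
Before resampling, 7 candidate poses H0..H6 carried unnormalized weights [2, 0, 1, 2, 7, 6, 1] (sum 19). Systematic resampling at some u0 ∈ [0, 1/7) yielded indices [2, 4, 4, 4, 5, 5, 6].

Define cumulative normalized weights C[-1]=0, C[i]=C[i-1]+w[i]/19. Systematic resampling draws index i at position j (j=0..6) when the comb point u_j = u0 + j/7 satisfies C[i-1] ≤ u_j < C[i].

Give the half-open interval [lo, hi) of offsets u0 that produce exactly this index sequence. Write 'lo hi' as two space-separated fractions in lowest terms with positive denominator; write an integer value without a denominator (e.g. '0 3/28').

C = [2/19, 2/19, 3/19, 5/19, 12/19, 18/19, 1]
j=0 picked index 2: u0 ∈ [2/19, 3/19)
j=1 picked index 4: u0 ∈ [16/133, 65/133)
j=2 picked index 4: u0 ∈ [-3/133, 46/133)
j=3 picked index 4: u0 ∈ [-22/133, 27/133)
j=4 picked index 5: u0 ∈ [8/133, 50/133)
j=5 picked index 5: u0 ∈ [-11/133, 31/133)
j=6 picked index 6: u0 ∈ [12/133, 1/7)
intersection: [16/133, 1/7)

16/133 1/7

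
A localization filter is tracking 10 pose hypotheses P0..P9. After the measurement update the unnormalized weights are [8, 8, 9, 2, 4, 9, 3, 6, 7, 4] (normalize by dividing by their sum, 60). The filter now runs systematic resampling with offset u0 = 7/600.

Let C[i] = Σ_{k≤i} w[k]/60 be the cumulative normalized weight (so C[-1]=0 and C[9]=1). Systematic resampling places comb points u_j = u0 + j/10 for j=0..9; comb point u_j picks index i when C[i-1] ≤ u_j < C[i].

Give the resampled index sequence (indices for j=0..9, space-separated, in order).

0 0 1 2 2 4 5 6 7 8

C = [2/15, 4/15, 5/12, 9/20, 31/60, 2/3, 43/60, 49/60, 14/15, 1]
j=0: u_0=7/600 ∈ [0, 2/15) → index 0
j=1: u_1=67/600 ∈ [0, 2/15) → index 0
j=2: u_2=127/600 ∈ [2/15, 4/15) → index 1
j=3: u_3=187/600 ∈ [4/15, 5/12) → index 2
j=4: u_4=247/600 ∈ [4/15, 5/12) → index 2
j=5: u_5=307/600 ∈ [9/20, 31/60) → index 4
j=6: u_6=367/600 ∈ [31/60, 2/3) → index 5
j=7: u_7=427/600 ∈ [2/3, 43/60) → index 6
j=8: u_8=487/600 ∈ [43/60, 49/60) → index 7
j=9: u_9=547/600 ∈ [49/60, 14/15) → index 8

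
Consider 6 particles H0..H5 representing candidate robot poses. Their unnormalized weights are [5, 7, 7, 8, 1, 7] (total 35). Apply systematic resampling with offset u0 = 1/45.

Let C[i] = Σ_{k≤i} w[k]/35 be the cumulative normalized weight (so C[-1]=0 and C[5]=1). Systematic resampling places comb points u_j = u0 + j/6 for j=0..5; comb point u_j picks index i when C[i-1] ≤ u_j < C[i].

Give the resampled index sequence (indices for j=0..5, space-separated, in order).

C = [1/7, 12/35, 19/35, 27/35, 4/5, 1]
j=0: u_0=1/45 ∈ [0, 1/7) → index 0
j=1: u_1=17/90 ∈ [1/7, 12/35) → index 1
j=2: u_2=16/45 ∈ [12/35, 19/35) → index 2
j=3: u_3=47/90 ∈ [12/35, 19/35) → index 2
j=4: u_4=31/45 ∈ [19/35, 27/35) → index 3
j=5: u_5=77/90 ∈ [4/5, 1) → index 5

0 1 2 2 3 5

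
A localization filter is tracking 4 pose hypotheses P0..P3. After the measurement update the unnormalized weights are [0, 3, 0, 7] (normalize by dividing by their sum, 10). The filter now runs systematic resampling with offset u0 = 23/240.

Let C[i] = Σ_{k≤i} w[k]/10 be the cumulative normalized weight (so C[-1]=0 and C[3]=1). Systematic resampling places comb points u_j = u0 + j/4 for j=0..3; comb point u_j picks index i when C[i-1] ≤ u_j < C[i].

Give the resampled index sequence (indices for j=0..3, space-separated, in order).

C = [0, 3/10, 3/10, 1]
j=0: u_0=23/240 ∈ [0, 3/10) → index 1
j=1: u_1=83/240 ∈ [3/10, 1) → index 3
j=2: u_2=143/240 ∈ [3/10, 1) → index 3
j=3: u_3=203/240 ∈ [3/10, 1) → index 3

1 3 3 3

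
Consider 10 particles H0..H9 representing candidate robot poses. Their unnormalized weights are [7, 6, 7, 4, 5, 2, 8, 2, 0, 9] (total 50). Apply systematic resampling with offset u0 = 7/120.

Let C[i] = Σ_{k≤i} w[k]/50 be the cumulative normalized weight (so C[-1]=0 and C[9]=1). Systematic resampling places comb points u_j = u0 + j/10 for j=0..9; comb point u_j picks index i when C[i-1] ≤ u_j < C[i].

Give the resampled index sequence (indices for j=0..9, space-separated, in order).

C = [7/50, 13/50, 2/5, 12/25, 29/50, 31/50, 39/50, 41/50, 41/50, 1]
j=0: u_0=7/120 ∈ [0, 7/50) → index 0
j=1: u_1=19/120 ∈ [7/50, 13/50) → index 1
j=2: u_2=31/120 ∈ [7/50, 13/50) → index 1
j=3: u_3=43/120 ∈ [13/50, 2/5) → index 2
j=4: u_4=11/24 ∈ [2/5, 12/25) → index 3
j=5: u_5=67/120 ∈ [12/25, 29/50) → index 4
j=6: u_6=79/120 ∈ [31/50, 39/50) → index 6
j=7: u_7=91/120 ∈ [31/50, 39/50) → index 6
j=8: u_8=103/120 ∈ [41/50, 1) → index 9
j=9: u_9=23/24 ∈ [41/50, 1) → index 9

0 1 1 2 3 4 6 6 9 9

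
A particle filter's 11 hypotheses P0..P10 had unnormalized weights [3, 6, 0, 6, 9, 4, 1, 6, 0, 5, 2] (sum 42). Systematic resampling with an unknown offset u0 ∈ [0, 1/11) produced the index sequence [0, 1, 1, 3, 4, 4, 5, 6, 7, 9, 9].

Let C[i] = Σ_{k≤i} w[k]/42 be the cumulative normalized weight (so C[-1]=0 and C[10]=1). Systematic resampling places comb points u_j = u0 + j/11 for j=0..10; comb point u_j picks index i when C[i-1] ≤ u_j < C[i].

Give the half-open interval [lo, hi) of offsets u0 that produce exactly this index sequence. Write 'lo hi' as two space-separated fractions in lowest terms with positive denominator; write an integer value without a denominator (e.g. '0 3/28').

C = [1/14, 3/14, 3/14, 5/14, 4/7, 2/3, 29/42, 5/6, 5/6, 20/21, 1]
j=0 picked index 0: u0 ∈ [0, 1/14)
j=1 picked index 1: u0 ∈ [-3/154, 19/154)
j=2 picked index 1: u0 ∈ [-17/154, 5/154)
j=3 picked index 3: u0 ∈ [-9/154, 13/154)
j=4 picked index 4: u0 ∈ [-1/154, 16/77)
j=5 picked index 4: u0 ∈ [-15/154, 9/77)
j=6 picked index 5: u0 ∈ [2/77, 4/33)
j=7 picked index 6: u0 ∈ [1/33, 25/462)
j=8 picked index 7: u0 ∈ [-17/462, 7/66)
j=9 picked index 9: u0 ∈ [1/66, 31/231)
j=10 picked index 9: u0 ∈ [-5/66, 10/231)
intersection: [1/33, 5/154)

1/33 5/154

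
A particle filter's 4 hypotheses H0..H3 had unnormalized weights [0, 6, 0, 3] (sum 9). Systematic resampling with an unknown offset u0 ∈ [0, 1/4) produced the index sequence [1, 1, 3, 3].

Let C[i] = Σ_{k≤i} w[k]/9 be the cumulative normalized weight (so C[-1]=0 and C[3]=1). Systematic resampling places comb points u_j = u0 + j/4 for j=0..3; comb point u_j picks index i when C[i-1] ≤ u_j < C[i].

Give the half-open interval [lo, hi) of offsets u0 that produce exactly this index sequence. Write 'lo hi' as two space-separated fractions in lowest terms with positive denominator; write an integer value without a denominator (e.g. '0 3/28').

1/6 1/4

C = [0, 2/3, 2/3, 1]
j=0 picked index 1: u0 ∈ [0, 2/3)
j=1 picked index 1: u0 ∈ [-1/4, 5/12)
j=2 picked index 3: u0 ∈ [1/6, 1/2)
j=3 picked index 3: u0 ∈ [-1/12, 1/4)
intersection: [1/6, 1/4)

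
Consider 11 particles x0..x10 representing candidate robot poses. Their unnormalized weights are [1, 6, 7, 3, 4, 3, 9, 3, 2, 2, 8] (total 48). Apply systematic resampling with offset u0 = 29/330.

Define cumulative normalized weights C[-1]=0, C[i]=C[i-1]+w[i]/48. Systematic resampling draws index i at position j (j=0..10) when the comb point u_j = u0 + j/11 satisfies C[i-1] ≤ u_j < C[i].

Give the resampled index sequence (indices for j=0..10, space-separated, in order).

1 2 2 4 5 6 6 7 9 10 10

C = [1/48, 7/48, 7/24, 17/48, 7/16, 1/2, 11/16, 3/4, 19/24, 5/6, 1]
j=0: u_0=29/330 ∈ [1/48, 7/48) → index 1
j=1: u_1=59/330 ∈ [7/48, 7/24) → index 2
j=2: u_2=89/330 ∈ [7/48, 7/24) → index 2
j=3: u_3=119/330 ∈ [17/48, 7/16) → index 4
j=4: u_4=149/330 ∈ [7/16, 1/2) → index 5
j=5: u_5=179/330 ∈ [1/2, 11/16) → index 6
j=6: u_6=19/30 ∈ [1/2, 11/16) → index 6
j=7: u_7=239/330 ∈ [11/16, 3/4) → index 7
j=8: u_8=269/330 ∈ [19/24, 5/6) → index 9
j=9: u_9=299/330 ∈ [5/6, 1) → index 10
j=10: u_10=329/330 ∈ [5/6, 1) → index 10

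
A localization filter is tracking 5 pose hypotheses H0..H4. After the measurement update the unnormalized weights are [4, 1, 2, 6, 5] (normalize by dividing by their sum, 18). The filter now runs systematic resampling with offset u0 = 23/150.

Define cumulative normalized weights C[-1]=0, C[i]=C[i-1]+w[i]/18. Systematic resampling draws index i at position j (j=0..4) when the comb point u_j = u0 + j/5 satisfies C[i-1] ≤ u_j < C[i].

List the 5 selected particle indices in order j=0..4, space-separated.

0 2 3 4 4

C = [2/9, 5/18, 7/18, 13/18, 1]
j=0: u_0=23/150 ∈ [0, 2/9) → index 0
j=1: u_1=53/150 ∈ [5/18, 7/18) → index 2
j=2: u_2=83/150 ∈ [7/18, 13/18) → index 3
j=3: u_3=113/150 ∈ [13/18, 1) → index 4
j=4: u_4=143/150 ∈ [13/18, 1) → index 4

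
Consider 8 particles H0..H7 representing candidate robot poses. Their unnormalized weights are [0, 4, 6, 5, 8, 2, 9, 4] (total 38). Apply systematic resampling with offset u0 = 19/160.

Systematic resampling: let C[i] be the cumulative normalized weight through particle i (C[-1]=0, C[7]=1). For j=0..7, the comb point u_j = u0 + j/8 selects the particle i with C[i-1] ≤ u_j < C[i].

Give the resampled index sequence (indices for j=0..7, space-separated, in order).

2 2 3 4 5 6 6 7

C = [0, 2/19, 5/19, 15/38, 23/38, 25/38, 17/19, 1]
j=0: u_0=19/160 ∈ [2/19, 5/19) → index 2
j=1: u_1=39/160 ∈ [2/19, 5/19) → index 2
j=2: u_2=59/160 ∈ [5/19, 15/38) → index 3
j=3: u_3=79/160 ∈ [15/38, 23/38) → index 4
j=4: u_4=99/160 ∈ [23/38, 25/38) → index 5
j=5: u_5=119/160 ∈ [25/38, 17/19) → index 6
j=6: u_6=139/160 ∈ [25/38, 17/19) → index 6
j=7: u_7=159/160 ∈ [17/19, 1) → index 7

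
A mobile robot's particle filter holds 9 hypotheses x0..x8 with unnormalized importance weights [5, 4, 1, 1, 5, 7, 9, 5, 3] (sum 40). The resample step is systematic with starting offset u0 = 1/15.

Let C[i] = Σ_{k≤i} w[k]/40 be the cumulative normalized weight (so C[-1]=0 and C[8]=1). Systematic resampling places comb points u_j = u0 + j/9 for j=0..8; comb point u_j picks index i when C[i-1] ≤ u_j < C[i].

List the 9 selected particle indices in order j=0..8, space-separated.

0 1 4 5 5 6 6 7 8

C = [1/8, 9/40, 1/4, 11/40, 2/5, 23/40, 4/5, 37/40, 1]
j=0: u_0=1/15 ∈ [0, 1/8) → index 0
j=1: u_1=8/45 ∈ [1/8, 9/40) → index 1
j=2: u_2=13/45 ∈ [11/40, 2/5) → index 4
j=3: u_3=2/5 ∈ [2/5, 23/40) → index 5
j=4: u_4=23/45 ∈ [2/5, 23/40) → index 5
j=5: u_5=28/45 ∈ [23/40, 4/5) → index 6
j=6: u_6=11/15 ∈ [23/40, 4/5) → index 6
j=7: u_7=38/45 ∈ [4/5, 37/40) → index 7
j=8: u_8=43/45 ∈ [37/40, 1) → index 8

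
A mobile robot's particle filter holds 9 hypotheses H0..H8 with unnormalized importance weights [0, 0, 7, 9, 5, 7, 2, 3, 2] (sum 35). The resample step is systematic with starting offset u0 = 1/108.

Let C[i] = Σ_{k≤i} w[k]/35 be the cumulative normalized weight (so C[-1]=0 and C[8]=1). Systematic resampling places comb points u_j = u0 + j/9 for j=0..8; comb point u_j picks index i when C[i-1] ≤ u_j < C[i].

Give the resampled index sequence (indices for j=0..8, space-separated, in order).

C = [0, 0, 1/5, 16/35, 3/5, 4/5, 6/7, 33/35, 1]
j=0: u_0=1/108 ∈ [0, 1/5) → index 2
j=1: u_1=13/108 ∈ [0, 1/5) → index 2
j=2: u_2=25/108 ∈ [1/5, 16/35) → index 3
j=3: u_3=37/108 ∈ [1/5, 16/35) → index 3
j=4: u_4=49/108 ∈ [1/5, 16/35) → index 3
j=5: u_5=61/108 ∈ [16/35, 3/5) → index 4
j=6: u_6=73/108 ∈ [3/5, 4/5) → index 5
j=7: u_7=85/108 ∈ [3/5, 4/5) → index 5
j=8: u_8=97/108 ∈ [6/7, 33/35) → index 7

2 2 3 3 3 4 5 5 7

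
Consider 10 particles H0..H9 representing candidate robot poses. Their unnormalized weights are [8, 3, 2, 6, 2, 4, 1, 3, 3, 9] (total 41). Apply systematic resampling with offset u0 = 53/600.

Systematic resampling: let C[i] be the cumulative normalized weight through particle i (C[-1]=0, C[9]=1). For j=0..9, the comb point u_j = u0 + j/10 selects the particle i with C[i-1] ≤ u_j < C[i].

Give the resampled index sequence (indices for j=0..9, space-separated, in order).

0 0 2 3 4 5 7 9 9 9

C = [8/41, 11/41, 13/41, 19/41, 21/41, 25/41, 26/41, 29/41, 32/41, 1]
j=0: u_0=53/600 ∈ [0, 8/41) → index 0
j=1: u_1=113/600 ∈ [0, 8/41) → index 0
j=2: u_2=173/600 ∈ [11/41, 13/41) → index 2
j=3: u_3=233/600 ∈ [13/41, 19/41) → index 3
j=4: u_4=293/600 ∈ [19/41, 21/41) → index 4
j=5: u_5=353/600 ∈ [21/41, 25/41) → index 5
j=6: u_6=413/600 ∈ [26/41, 29/41) → index 7
j=7: u_7=473/600 ∈ [32/41, 1) → index 9
j=8: u_8=533/600 ∈ [32/41, 1) → index 9
j=9: u_9=593/600 ∈ [32/41, 1) → index 9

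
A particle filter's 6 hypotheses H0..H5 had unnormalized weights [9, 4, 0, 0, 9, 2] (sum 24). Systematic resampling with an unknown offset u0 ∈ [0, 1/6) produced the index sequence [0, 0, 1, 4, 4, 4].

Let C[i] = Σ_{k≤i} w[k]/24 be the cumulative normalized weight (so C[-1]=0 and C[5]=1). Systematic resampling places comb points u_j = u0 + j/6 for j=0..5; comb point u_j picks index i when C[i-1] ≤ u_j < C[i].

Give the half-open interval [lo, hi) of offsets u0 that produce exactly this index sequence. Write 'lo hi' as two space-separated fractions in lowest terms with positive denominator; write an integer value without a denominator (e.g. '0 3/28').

C = [3/8, 13/24, 13/24, 13/24, 11/12, 1]
j=0 picked index 0: u0 ∈ [0, 3/8)
j=1 picked index 0: u0 ∈ [-1/6, 5/24)
j=2 picked index 1: u0 ∈ [1/24, 5/24)
j=3 picked index 4: u0 ∈ [1/24, 5/12)
j=4 picked index 4: u0 ∈ [-1/8, 1/4)
j=5 picked index 4: u0 ∈ [-7/24, 1/12)
intersection: [1/24, 1/12)

1/24 1/12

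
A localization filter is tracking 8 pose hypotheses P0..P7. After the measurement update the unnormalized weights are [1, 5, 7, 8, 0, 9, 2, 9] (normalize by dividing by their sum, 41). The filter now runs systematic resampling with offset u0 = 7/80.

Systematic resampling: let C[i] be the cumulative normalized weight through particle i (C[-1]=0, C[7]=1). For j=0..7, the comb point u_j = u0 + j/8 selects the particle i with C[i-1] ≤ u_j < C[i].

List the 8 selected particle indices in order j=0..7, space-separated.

C = [1/41, 6/41, 13/41, 21/41, 21/41, 30/41, 32/41, 1]
j=0: u_0=7/80 ∈ [1/41, 6/41) → index 1
j=1: u_1=17/80 ∈ [6/41, 13/41) → index 2
j=2: u_2=27/80 ∈ [13/41, 21/41) → index 3
j=3: u_3=37/80 ∈ [13/41, 21/41) → index 3
j=4: u_4=47/80 ∈ [21/41, 30/41) → index 5
j=5: u_5=57/80 ∈ [21/41, 30/41) → index 5
j=6: u_6=67/80 ∈ [32/41, 1) → index 7
j=7: u_7=77/80 ∈ [32/41, 1) → index 7

1 2 3 3 5 5 7 7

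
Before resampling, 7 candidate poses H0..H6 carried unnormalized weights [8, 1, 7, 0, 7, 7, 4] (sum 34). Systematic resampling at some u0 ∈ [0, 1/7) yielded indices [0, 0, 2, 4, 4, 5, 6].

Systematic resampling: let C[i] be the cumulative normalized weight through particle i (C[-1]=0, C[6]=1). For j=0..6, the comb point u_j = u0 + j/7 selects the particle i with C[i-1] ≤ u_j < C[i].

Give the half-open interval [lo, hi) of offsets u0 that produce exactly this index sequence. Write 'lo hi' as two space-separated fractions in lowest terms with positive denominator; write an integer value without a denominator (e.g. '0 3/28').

C = [4/17, 9/34, 8/17, 8/17, 23/34, 15/17, 1]
j=0 picked index 0: u0 ∈ [0, 4/17)
j=1 picked index 0: u0 ∈ [-1/7, 11/119)
j=2 picked index 2: u0 ∈ [-5/238, 22/119)
j=3 picked index 4: u0 ∈ [5/119, 59/238)
j=4 picked index 4: u0 ∈ [-12/119, 25/238)
j=5 picked index 5: u0 ∈ [-9/238, 20/119)
j=6 picked index 6: u0 ∈ [3/119, 1/7)
intersection: [5/119, 11/119)

5/119 11/119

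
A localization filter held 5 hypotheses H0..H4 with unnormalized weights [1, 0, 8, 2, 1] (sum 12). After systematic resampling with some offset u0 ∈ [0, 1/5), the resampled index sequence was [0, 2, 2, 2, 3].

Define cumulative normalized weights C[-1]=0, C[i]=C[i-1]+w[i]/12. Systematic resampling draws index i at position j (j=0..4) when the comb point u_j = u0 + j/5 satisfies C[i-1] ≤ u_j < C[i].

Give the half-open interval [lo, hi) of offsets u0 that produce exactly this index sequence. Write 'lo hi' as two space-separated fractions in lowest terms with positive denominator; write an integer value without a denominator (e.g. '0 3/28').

C = [1/12, 1/12, 3/4, 11/12, 1]
j=0 picked index 0: u0 ∈ [0, 1/12)
j=1 picked index 2: u0 ∈ [-7/60, 11/20)
j=2 picked index 2: u0 ∈ [-19/60, 7/20)
j=3 picked index 2: u0 ∈ [-31/60, 3/20)
j=4 picked index 3: u0 ∈ [-1/20, 7/60)
intersection: [0, 1/12)

0 1/12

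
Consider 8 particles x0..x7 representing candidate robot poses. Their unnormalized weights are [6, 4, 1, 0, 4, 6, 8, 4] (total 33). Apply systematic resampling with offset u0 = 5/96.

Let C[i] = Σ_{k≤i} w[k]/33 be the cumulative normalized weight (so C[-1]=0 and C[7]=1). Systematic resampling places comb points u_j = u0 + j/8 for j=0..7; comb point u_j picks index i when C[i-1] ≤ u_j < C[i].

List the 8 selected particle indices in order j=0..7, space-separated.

C = [2/11, 10/33, 1/3, 1/3, 5/11, 7/11, 29/33, 1]
j=0: u_0=5/96 ∈ [0, 2/11) → index 0
j=1: u_1=17/96 ∈ [0, 2/11) → index 0
j=2: u_2=29/96 ∈ [2/11, 10/33) → index 1
j=3: u_3=41/96 ∈ [1/3, 5/11) → index 4
j=4: u_4=53/96 ∈ [5/11, 7/11) → index 5
j=5: u_5=65/96 ∈ [7/11, 29/33) → index 6
j=6: u_6=77/96 ∈ [7/11, 29/33) → index 6
j=7: u_7=89/96 ∈ [29/33, 1) → index 7

0 0 1 4 5 6 6 7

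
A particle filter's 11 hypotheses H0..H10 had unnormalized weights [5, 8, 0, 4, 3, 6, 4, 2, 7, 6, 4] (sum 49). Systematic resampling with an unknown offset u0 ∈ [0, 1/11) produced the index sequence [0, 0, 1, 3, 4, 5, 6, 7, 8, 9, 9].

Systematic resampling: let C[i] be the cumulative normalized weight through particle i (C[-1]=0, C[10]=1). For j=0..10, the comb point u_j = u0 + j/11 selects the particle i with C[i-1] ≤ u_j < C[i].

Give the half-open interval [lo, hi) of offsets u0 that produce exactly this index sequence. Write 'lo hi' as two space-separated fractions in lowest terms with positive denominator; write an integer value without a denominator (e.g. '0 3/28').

0 5/539

C = [5/49, 13/49, 13/49, 17/49, 20/49, 26/49, 30/49, 32/49, 39/49, 45/49, 1]
j=0 picked index 0: u0 ∈ [0, 5/49)
j=1 picked index 0: u0 ∈ [-1/11, 6/539)
j=2 picked index 1: u0 ∈ [-43/539, 45/539)
j=3 picked index 3: u0 ∈ [-4/539, 40/539)
j=4 picked index 4: u0 ∈ [-9/539, 24/539)
j=5 picked index 5: u0 ∈ [-25/539, 41/539)
j=6 picked index 6: u0 ∈ [-8/539, 36/539)
j=7 picked index 7: u0 ∈ [-13/539, 9/539)
j=8 picked index 8: u0 ∈ [-40/539, 37/539)
j=9 picked index 9: u0 ∈ [-12/539, 54/539)
j=10 picked index 9: u0 ∈ [-61/539, 5/539)
intersection: [0, 5/539)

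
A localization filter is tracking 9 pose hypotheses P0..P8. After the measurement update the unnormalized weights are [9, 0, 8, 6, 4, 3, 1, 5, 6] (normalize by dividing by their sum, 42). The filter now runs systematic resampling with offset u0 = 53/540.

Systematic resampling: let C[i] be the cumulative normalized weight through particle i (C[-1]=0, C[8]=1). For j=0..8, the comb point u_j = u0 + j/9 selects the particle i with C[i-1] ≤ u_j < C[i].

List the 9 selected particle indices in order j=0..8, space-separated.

C = [3/14, 3/14, 17/42, 23/42, 9/14, 5/7, 31/42, 6/7, 1]
j=0: u_0=53/540 ∈ [0, 3/14) → index 0
j=1: u_1=113/540 ∈ [0, 3/14) → index 0
j=2: u_2=173/540 ∈ [3/14, 17/42) → index 2
j=3: u_3=233/540 ∈ [17/42, 23/42) → index 3
j=4: u_4=293/540 ∈ [17/42, 23/42) → index 3
j=5: u_5=353/540 ∈ [9/14, 5/7) → index 5
j=6: u_6=413/540 ∈ [31/42, 6/7) → index 7
j=7: u_7=473/540 ∈ [6/7, 1) → index 8
j=8: u_8=533/540 ∈ [6/7, 1) → index 8

0 0 2 3 3 5 7 8 8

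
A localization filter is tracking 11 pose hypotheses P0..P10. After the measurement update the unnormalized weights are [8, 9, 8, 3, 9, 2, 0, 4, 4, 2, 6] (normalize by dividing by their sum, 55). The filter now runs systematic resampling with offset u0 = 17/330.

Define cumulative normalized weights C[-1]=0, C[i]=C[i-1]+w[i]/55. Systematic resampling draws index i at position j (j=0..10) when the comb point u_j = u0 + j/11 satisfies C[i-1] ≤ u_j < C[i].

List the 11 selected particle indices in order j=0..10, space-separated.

0 0 1 2 2 3 4 5 7 9 10

C = [8/55, 17/55, 5/11, 28/55, 37/55, 39/55, 39/55, 43/55, 47/55, 49/55, 1]
j=0: u_0=17/330 ∈ [0, 8/55) → index 0
j=1: u_1=47/330 ∈ [0, 8/55) → index 0
j=2: u_2=7/30 ∈ [8/55, 17/55) → index 1
j=3: u_3=107/330 ∈ [17/55, 5/11) → index 2
j=4: u_4=137/330 ∈ [17/55, 5/11) → index 2
j=5: u_5=167/330 ∈ [5/11, 28/55) → index 3
j=6: u_6=197/330 ∈ [28/55, 37/55) → index 4
j=7: u_7=227/330 ∈ [37/55, 39/55) → index 5
j=8: u_8=257/330 ∈ [39/55, 43/55) → index 7
j=9: u_9=287/330 ∈ [47/55, 49/55) → index 9
j=10: u_10=317/330 ∈ [49/55, 1) → index 10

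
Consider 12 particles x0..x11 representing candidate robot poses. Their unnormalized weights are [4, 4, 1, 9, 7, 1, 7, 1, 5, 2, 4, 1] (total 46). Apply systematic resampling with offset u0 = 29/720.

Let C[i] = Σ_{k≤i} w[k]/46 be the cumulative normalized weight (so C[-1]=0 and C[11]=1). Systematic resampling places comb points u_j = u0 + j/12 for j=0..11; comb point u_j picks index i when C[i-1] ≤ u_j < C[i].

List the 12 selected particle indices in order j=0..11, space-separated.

C = [2/23, 4/23, 9/46, 9/23, 25/46, 13/23, 33/46, 17/23, 39/46, 41/46, 45/46, 1]
j=0: u_0=29/720 ∈ [0, 2/23) → index 0
j=1: u_1=89/720 ∈ [2/23, 4/23) → index 1
j=2: u_2=149/720 ∈ [9/46, 9/23) → index 3
j=3: u_3=209/720 ∈ [9/46, 9/23) → index 3
j=4: u_4=269/720 ∈ [9/46, 9/23) → index 3
j=5: u_5=329/720 ∈ [9/23, 25/46) → index 4
j=6: u_6=389/720 ∈ [9/23, 25/46) → index 4
j=7: u_7=449/720 ∈ [13/23, 33/46) → index 6
j=8: u_8=509/720 ∈ [13/23, 33/46) → index 6
j=9: u_9=569/720 ∈ [17/23, 39/46) → index 8
j=10: u_10=629/720 ∈ [39/46, 41/46) → index 9
j=11: u_11=689/720 ∈ [41/46, 45/46) → index 10

0 1 3 3 3 4 4 6 6 8 9 10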